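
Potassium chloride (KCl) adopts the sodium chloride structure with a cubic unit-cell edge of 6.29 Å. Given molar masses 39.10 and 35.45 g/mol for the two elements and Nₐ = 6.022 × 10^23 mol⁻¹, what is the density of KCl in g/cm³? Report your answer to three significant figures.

1.99 g/cm³

The sodium chloride structure contains Z = 4 formula units per cell; M(KCl) = 39.10 + 35.45 = 74.55 g/mol.
a³ = (6.290 × 10^-8 cm)³ = 2.489 × 10^-22 cm³.
ρ = 4 × 74.55 / (6.022 × 10²³ × 2.489 × 10^-22) = 1.990 g/cm³.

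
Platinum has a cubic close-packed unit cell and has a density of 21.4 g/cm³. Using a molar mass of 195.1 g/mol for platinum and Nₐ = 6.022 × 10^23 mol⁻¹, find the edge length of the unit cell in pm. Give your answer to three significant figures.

393 pm

With Z = 4 atoms per FCC cell, a³ = Z·M/(N_A·ρ) = 4 × 195.1 / (6.022 × 10²³ × 21.40 g/cm³) = 6.056 × 10^-23 cm³.
a = (6.056 × 10^-23)^(1/3) = 3.927 × 10^-8 cm = 393 pm.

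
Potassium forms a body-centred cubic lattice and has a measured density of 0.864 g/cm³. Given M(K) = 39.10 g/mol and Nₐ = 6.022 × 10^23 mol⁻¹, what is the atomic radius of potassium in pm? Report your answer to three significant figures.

For a BCC cell (Z = 2), a³ = Z·M/(N_A·ρ) = 2 × 39.10 / (6.022 × 10²³ × 0.8640) = 1.503 × 10^-22 cm³, so a = 5.317 × 10^-8 cm = 531.7 pm.
Atoms touch along the body diagonal, so √3·a = 4r, so r = 0.4330 × a = 230 pm.

230 pm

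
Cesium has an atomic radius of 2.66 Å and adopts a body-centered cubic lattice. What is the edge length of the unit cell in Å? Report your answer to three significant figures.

In a BCC lattice, atoms touch along the body diagonal, so √3·a = 4r.
a = 4r/√3 = 4 × 2.66 / 1.7321 = 6.14 Å.

6.14 Å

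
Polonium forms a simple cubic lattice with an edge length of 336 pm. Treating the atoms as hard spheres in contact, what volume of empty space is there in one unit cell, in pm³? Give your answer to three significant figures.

1.81 × 10^7 pm³

In a simple cubic lattice atoms touch along the cell edge, so a = 2r, so r = 0.5000a = 168.0 pm.
V_cell = a³ = 3.793 × 10^7 pm³; V_atoms = 1 × (4/3)πr³ = 1.986 × 10^7 pm³.
Empty space = 3.793 × 10^7 − 1.986 × 10^7 = 1.81 × 10^7 pm³.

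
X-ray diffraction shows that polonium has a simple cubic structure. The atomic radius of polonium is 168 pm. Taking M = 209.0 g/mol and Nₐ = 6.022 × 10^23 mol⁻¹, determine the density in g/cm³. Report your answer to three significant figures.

In a simple cubic lattice, atoms touch along the cell edge, so a = 2r, giving a = 336.0 pm = 3.360 × 10^-8 cm.
With Z = 1, ρ = Z·M/(N_A·a³) = 1 × 209.0 / (6.022 × 10²³ × 3.793 × 10^-23) = 9.149 g/cm³.

9.15 g/cm³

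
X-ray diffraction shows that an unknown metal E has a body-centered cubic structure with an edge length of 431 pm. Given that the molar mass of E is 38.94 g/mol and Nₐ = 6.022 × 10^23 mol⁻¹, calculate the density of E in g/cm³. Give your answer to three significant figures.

A BCC unit cell contains Z = 2 atoms.
Cell volume: a³ = (431 pm)³ = (4.310 × 10^-8 cm)³ = 8.006 × 10^-23 cm³.
ρ = Z·M/(N_A·a³) = 2 × 38.94 / (6.022 × 10²³ × 8.006 × 10^-23) = 1.615 g/cm³.

1.62 g/cm³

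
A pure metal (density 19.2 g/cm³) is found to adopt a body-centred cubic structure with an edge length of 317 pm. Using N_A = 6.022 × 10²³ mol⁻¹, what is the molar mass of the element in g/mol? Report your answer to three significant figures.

A BCC cell has Z = 2 atoms; a = 3.170 × 10^-8 cm.
M = ρ·N_A·a³/Z = 19.2 × 6.022 × 10²³ × 3.186 × 10^-23 / 2 = 184 g/mol.

184 g/mol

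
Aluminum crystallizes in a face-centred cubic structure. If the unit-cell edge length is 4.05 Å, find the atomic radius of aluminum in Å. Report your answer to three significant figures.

1.43 Å

In an FCC lattice, atoms touch along the face diagonal, so √2·a = 4r.
r = √2·a/4 = 1.4142 × 4.05 / 4 = 1.43 Å.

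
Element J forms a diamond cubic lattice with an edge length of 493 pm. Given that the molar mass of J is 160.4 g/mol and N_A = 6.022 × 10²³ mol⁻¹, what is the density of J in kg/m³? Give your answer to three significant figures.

A diamond cubic unit cell contains Z = 8 atoms.
Cell volume: a³ = (493 pm)³ = (4.930 × 10^-8 cm)³ = 1.198 × 10^-22 cm³.
ρ = Z·M/(N_A·a³) = 8 × 160.4 / (6.022 × 10²³ × 1.198 × 10^-22) = 17.78 g/cm³ = 17800 kg/m³.

17800 kg/m³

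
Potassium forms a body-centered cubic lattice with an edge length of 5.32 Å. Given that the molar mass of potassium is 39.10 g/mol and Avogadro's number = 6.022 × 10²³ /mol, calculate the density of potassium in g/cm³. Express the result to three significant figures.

A BCC unit cell contains Z = 2 atoms.
Cell volume: a³ = (5.32 Å)³ = (5.320 × 10^-8 cm)³ = 1.506 × 10^-22 cm³.
ρ = Z·M/(N_A·a³) = 2 × 39.10 / (6.022 × 10²³ × 1.506 × 10^-22) = 0.8624 g/cm³.

0.862 g/cm³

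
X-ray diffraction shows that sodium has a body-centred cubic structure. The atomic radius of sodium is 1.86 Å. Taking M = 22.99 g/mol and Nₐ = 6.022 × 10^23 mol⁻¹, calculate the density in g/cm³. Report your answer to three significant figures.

0.963 g/cm³

In a BCC lattice, atoms touch along the body diagonal, so √3·a = 4r, giving a = 4.295 Å = 4.295 × 10^-8 cm.
With Z = 2, ρ = Z·M/(N_A·a³) = 2 × 22.99 / (6.022 × 10²³ × 7.926 × 10^-23) = 0.9634 g/cm³.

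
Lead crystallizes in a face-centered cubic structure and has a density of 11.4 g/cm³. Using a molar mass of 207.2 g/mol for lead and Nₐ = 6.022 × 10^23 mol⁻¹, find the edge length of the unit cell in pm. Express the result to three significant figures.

494 pm

With Z = 4 atoms per FCC cell, a³ = Z·M/(N_A·ρ) = 4 × 207.2 / (6.022 × 10²³ × 11.40 g/cm³) = 1.207 × 10^-22 cm³.
a = (1.207 × 10^-22)^(1/3) = 4.942 × 10^-8 cm = 494 pm.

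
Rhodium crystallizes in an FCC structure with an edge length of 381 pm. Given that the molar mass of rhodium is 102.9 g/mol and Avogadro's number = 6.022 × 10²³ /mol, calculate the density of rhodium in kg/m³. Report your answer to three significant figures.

An FCC unit cell contains Z = 4 atoms.
Cell volume: a³ = (381 pm)³ = (3.810 × 10^-8 cm)³ = 5.531 × 10^-23 cm³.
ρ = Z·M/(N_A·a³) = 4 × 102.9 / (6.022 × 10²³ × 5.531 × 10^-23) = 12.36 g/cm³ = 12400 kg/m³.

12400 kg/m³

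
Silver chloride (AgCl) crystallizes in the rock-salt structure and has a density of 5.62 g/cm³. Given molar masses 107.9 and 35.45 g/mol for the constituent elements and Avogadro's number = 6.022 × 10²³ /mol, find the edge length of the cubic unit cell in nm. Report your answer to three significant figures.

0.553 nm

M(AgCl) = 143.35 g/mol; Z = 4 formula units per cell.
a³ = Z·M/(N_A·ρ) = 4 × 143.35 / (6.022 × 10²³ × 5.62) = 1.694 × 10^-22 cm³, so a = 5.533 × 10^-8 cm = 0.553 nm.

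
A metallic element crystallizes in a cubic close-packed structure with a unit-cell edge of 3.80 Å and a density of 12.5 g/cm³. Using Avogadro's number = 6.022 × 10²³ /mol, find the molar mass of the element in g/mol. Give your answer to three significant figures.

103 g/mol

An FCC cell has Z = 4 atoms; a = 3.800 × 10^-8 cm.
M = ρ·N_A·a³/Z = 12.5 × 6.022 × 10²³ × 5.487 × 10^-23 / 4 = 103 g/mol.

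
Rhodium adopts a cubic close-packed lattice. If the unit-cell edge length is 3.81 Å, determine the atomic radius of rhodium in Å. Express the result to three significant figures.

1.35 Å

In an FCC lattice, atoms touch along the face diagonal, so √2·a = 4r.
r = √2·a/4 = 1.4142 × 3.81 / 4 = 1.35 Å.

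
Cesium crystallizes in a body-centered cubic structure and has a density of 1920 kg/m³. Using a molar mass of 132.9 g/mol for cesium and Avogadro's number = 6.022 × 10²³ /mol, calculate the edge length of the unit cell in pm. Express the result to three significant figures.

613 pm

With Z = 2 atoms per BCC cell, a³ = Z·M/(N_A·ρ) = 2 × 132.9 / (6.022 × 10²³ × 1.920 g/cm³) = 2.299 × 10^-22 cm³.
a = (2.299 × 10^-22)^(1/3) = 6.126 × 10^-8 cm = 613 pm.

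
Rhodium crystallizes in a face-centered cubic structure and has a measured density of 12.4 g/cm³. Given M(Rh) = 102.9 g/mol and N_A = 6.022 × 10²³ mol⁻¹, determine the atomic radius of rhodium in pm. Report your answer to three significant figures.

135 pm

For an FCC cell (Z = 4), a³ = Z·M/(N_A·ρ) = 4 × 102.9 / (6.022 × 10²³ × 12.40) = 5.512 × 10^-23 cm³, so a = 3.806 × 10^-8 cm = 380.6 pm.
Atoms touch along the face diagonal, so √2·a = 4r, so r = 0.3536 × a = 135 pm.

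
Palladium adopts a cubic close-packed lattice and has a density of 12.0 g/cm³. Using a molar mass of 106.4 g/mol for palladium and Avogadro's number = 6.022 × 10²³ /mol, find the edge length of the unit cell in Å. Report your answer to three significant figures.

With Z = 4 atoms per FCC cell, a³ = Z·M/(N_A·ρ) = 4 × 106.4 / (6.022 × 10²³ × 12.00 g/cm³) = 5.890 × 10^-23 cm³.
a = (5.890 × 10^-23)^(1/3) = 3.891 × 10^-8 cm = 3.89 Å.

3.89 Å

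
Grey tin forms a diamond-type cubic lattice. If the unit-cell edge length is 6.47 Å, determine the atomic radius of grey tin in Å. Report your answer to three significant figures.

1.40 Å

In a diamond cubic lattice, nearest neighbors lie along the body diagonal with √3·a = 8r.
r = √3·a/8 = 1.7321 × 6.47 / 8 = 1.40 Å.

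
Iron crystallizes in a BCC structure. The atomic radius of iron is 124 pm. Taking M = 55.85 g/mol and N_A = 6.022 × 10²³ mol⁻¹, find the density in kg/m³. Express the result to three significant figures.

7900 kg/m³

In a BCC lattice, atoms touch along the body diagonal, so √3·a = 4r, giving a = 286.4 pm = 2.864 × 10^-8 cm.
With Z = 2, ρ = Z·M/(N_A·a³) = 2 × 55.85 / (6.022 × 10²³ × 2.348 × 10^-23) = 7.899 g/cm³ = 7900 kg/m³.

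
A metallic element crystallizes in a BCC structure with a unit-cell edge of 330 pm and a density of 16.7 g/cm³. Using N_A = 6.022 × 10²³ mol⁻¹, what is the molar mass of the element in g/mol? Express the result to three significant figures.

181 g/mol

A BCC cell has Z = 2 atoms; a = 3.300 × 10^-8 cm.
M = ρ·N_A·a³/Z = 16.7 × 6.022 × 10²³ × 3.594 × 10^-23 / 2 = 181 g/mol.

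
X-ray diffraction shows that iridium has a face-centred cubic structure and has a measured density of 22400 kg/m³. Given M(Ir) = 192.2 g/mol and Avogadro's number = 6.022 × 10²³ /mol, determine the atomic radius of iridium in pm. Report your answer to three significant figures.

136 pm

For an FCC cell (Z = 4), a³ = Z·M/(N_A·ρ) = 4 × 192.2 / (6.022 × 10²³ × 22.40) = 5.699 × 10^-23 cm³, so a = 3.848 × 10^-8 cm = 384.8 pm.
Atoms touch along the face diagonal, so √2·a = 4r, so r = 0.3536 × a = 136 pm.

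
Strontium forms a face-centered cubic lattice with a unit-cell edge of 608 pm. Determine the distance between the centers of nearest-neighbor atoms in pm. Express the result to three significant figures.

430 pm

In an FCC structure, atoms touch along the face diagonal, so √2·a = 4r; the nearest-neighbor distance equals 2r = 0.7071·a.
d = 0.7071 × 608 = 430 pm.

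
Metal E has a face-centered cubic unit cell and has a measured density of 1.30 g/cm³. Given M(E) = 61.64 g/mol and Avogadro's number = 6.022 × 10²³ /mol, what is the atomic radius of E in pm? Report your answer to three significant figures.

241 pm

For an FCC cell (Z = 4), a³ = Z·M/(N_A·ρ) = 4 × 61.64 / (6.022 × 10²³ × 1.300) = 3.149 × 10^-22 cm³, so a = 6.804 × 10^-8 cm = 680.4 pm.
Atoms touch along the face diagonal, so √2·a = 4r, so r = 0.3536 × a = 241 pm.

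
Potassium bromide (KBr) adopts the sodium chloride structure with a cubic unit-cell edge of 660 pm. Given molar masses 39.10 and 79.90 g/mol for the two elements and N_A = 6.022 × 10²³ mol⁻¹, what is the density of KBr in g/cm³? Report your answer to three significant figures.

2.75 g/cm³

The sodium chloride structure contains Z = 4 formula units per cell; M(KBr) = 39.10 + 79.90 = 119.0 g/mol.
a³ = (6.600 × 10^-8 cm)³ = 2.875 × 10^-22 cm³.
ρ = 4 × 119.0 / (6.022 × 10²³ × 2.875 × 10^-22) = 2.749 g/cm³.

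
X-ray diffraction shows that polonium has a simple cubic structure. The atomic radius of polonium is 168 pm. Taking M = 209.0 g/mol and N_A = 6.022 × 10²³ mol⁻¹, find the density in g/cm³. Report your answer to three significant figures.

In a simple cubic lattice, atoms touch along the cell edge, so a = 2r, giving a = 336.0 pm = 3.360 × 10^-8 cm.
With Z = 1, ρ = Z·M/(N_A·a³) = 1 × 209.0 / (6.022 × 10²³ × 3.793 × 10^-23) = 9.149 g/cm³.

9.15 g/cm³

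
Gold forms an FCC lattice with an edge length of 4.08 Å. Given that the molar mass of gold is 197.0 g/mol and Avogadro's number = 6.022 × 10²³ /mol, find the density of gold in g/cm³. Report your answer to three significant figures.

19.3 g/cm³

An FCC unit cell contains Z = 4 atoms.
Cell volume: a³ = (4.08 Å)³ = (4.080 × 10^-8 cm)³ = 6.792 × 10^-23 cm³.
ρ = Z·M/(N_A·a³) = 4 × 197.0 / (6.022 × 10²³ × 6.792 × 10^-23) = 19.27 g/cm³.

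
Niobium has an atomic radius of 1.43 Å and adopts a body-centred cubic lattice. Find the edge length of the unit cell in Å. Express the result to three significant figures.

In a BCC lattice, atoms touch along the body diagonal, so √3·a = 4r.
a = 4r/√3 = 4 × 1.43 / 1.7321 = 3.30 Å.

3.30 Å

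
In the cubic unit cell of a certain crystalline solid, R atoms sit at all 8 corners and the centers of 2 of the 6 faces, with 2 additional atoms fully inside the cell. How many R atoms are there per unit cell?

Corner atoms are shared by 8 cells (1/8 each), face atoms by 2 (1/2 each), interior atoms are unshared.
Net atoms = 8 × 1/8 + 2 × 1/2 + 2 = 1 + 1 + 2 = 4.

4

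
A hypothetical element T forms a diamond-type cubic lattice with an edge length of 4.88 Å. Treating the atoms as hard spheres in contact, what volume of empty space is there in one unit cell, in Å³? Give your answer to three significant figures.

76.7 Å³

In a diamond cubic lattice nearest neighbors lie along the body diagonal with √3·a = 8r, so r = 0.2165a = 1.057 Å.
V_cell = a³ = 116.2 Å³; V_atoms = 8 × (4/3)πr³ = 39.52 Å³.
Empty space = 116.2 − 39.52 = 76.7 Å³.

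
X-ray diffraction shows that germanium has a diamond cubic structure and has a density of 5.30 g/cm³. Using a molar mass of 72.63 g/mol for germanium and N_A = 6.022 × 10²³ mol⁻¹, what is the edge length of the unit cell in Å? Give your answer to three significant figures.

5.67 Å

With Z = 8 atoms per diamond cubic cell, a³ = Z·M/(N_A·ρ) = 8 × 72.63 / (6.022 × 10²³ × 5.300 g/cm³) = 1.820 × 10^-22 cm³.
a = (1.820 × 10^-22)^(1/3) = 5.668 × 10^-8 cm = 5.67 Å.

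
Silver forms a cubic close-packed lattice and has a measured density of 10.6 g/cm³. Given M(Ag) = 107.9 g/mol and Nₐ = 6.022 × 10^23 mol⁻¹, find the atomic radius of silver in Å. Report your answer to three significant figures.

1.44 Å

For an FCC cell (Z = 4), a³ = Z·M/(N_A·ρ) = 4 × 107.9 / (6.022 × 10²³ × 10.60) = 6.761 × 10^-23 cm³, so a = 4.074 × 10^-8 cm = 4.074 Å.
Atoms touch along the face diagonal, so √2·a = 4r, so r = 0.3536 × a = 1.44 Å.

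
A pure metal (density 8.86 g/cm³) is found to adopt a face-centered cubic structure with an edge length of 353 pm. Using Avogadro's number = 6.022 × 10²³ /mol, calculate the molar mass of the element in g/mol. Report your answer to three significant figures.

An FCC cell has Z = 4 atoms; a = 3.530 × 10^-8 cm.
M = ρ·N_A·a³/Z = 8.86 × 6.022 × 10²³ × 4.399 × 10^-23 / 4 = 58.7 g/mol.

58.7 g/mol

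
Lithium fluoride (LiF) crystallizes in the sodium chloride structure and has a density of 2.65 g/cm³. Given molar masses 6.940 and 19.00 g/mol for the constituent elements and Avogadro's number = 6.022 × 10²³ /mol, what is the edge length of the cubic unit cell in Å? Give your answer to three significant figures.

M(LiF) = 25.94 g/mol; Z = 4 formula units per cell.
a³ = Z·M/(N_A·ρ) = 4 × 25.94 / (6.022 × 10²³ × 2.65) = 6.502 × 10^-23 cm³, so a = 4.021 × 10^-8 cm = 4.02 Å.

4.02 Å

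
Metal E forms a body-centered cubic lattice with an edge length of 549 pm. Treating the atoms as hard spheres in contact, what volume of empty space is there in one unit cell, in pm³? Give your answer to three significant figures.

In a BCC lattice atoms touch along the body diagonal, so √3·a = 4r, so r = 0.4330a = 237.7 pm.
V_cell = a³ = 1.655 × 10^8 pm³; V_atoms = 2 × (4/3)πr³ = 1.125 × 10^8 pm³.
Empty space = 1.655 × 10^8 − 1.125 × 10^8 = 5.29 × 10^7 pm³.

5.29 × 10^7 pm³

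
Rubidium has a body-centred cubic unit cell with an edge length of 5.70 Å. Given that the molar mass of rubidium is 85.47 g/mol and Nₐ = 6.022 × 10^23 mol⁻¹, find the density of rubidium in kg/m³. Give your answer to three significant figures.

A BCC unit cell contains Z = 2 atoms.
Cell volume: a³ = (5.70 Å)³ = (5.700 × 10^-8 cm)³ = 1.852 × 10^-22 cm³.
ρ = Z·M/(N_A·a³) = 2 × 85.47 / (6.022 × 10²³ × 1.852 × 10^-22) = 1.533 g/cm³ = 1530 kg/m³.

1530 kg/m³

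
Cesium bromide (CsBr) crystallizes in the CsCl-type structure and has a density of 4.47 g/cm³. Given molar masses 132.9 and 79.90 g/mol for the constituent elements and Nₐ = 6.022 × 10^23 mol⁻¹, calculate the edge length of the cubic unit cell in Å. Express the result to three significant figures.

M(CsBr) = 212.8 g/mol; Z = 1 formula unit per cell.
a³ = Z·M/(N_A·ρ) = 1 × 212.8 / (6.022 × 10²³ × 4.47) = 7.905 × 10^-23 cm³, so a = 4.292 × 10^-8 cm = 4.29 Å.

4.29 Å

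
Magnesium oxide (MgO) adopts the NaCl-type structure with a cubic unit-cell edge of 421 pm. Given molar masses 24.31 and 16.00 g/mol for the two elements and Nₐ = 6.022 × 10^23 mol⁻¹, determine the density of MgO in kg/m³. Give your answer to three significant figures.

The NaCl-type structure contains Z = 4 formula units per cell; M(MgO) = 24.31 + 16.00 = 40.31 g/mol.
a³ = (4.210 × 10^-8 cm)³ = 7.462 × 10^-23 cm³.
ρ = 4 × 40.31 / (6.022 × 10²³ × 7.462 × 10^-23) = 3.588 g/cm³ = 3590 kg/m³.

3590 kg/m³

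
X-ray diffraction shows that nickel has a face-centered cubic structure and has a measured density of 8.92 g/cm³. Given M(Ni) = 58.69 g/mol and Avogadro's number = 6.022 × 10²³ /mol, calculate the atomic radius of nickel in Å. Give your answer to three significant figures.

1.25 Å

For an FCC cell (Z = 4), a³ = Z·M/(N_A·ρ) = 4 × 58.69 / (6.022 × 10²³ × 8.920) = 4.370 × 10^-23 cm³, so a = 3.522 × 10^-8 cm = 3.522 Å.
Atoms touch along the face diagonal, so √2·a = 4r, so r = 0.3536 × a = 1.25 Å.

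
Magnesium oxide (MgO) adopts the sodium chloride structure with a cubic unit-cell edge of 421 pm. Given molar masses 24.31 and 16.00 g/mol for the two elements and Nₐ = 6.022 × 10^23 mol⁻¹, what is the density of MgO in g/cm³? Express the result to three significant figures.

The sodium chloride structure contains Z = 4 formula units per cell; M(MgO) = 24.31 + 16.00 = 40.31 g/mol.
a³ = (4.210 × 10^-8 cm)³ = 7.462 × 10^-23 cm³.
ρ = 4 × 40.31 / (6.022 × 10²³ × 7.462 × 10^-23) = 3.588 g/cm³.

3.59 g/cm³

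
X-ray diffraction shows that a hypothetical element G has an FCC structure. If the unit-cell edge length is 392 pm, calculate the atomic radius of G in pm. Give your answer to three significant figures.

In an FCC lattice, atoms touch along the face diagonal, so √2·a = 4r.
r = √2·a/4 = 1.4142 × 392 / 4 = 139 pm.

139 pm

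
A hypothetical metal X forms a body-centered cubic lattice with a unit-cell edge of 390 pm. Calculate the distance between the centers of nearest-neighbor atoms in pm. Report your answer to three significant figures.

338 pm

In a BCC structure, atoms touch along the body diagonal, so √3·a = 4r; the nearest-neighbor distance equals 2r = 0.8660·a.
d = 0.8660 × 390 = 338 pm.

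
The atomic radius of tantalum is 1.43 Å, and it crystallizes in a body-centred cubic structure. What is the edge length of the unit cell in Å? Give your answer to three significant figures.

In a BCC lattice, atoms touch along the body diagonal, so √3·a = 4r.
a = 4r/√3 = 4 × 1.43 / 1.7321 = 3.30 Å.

3.30 Å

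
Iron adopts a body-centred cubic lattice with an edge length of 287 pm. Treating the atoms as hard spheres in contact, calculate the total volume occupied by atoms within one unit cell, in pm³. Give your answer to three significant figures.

In a BCC lattice atoms touch along the body diagonal, so √3·a = 4r, so r = 0.4330a = 124.3 pm.
V_atoms = Z × (4/3)πr³ = 2 × (4/3)π × (124.3)³ = 1.61 × 10^7 pm³.

1.61 × 10^7 pm³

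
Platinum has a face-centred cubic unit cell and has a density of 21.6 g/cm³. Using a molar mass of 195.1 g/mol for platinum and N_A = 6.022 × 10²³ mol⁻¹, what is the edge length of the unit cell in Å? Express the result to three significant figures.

With Z = 4 atoms per FCC cell, a³ = Z·M/(N_A·ρ) = 4 × 195.1 / (6.022 × 10²³ × 21.60 g/cm³) = 6.000 × 10^-23 cm³.
a = (6.000 × 10^-23)^(1/3) = 3.915 × 10^-8 cm = 3.91 Å.

3.91 Å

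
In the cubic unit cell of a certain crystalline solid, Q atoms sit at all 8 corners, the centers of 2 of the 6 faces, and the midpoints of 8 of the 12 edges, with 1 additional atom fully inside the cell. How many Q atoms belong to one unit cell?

Corner atoms are shared by 8 cells (1/8 each), face atoms by 2 (1/2 each), edge atoms by 4 (1/4 each), interior atoms are unshared.
Net atoms = 8 × 1/8 + 2 × 1/2 + 8 × 1/4 + 1 = 1 + 1 + 2 + 1 = 5.

5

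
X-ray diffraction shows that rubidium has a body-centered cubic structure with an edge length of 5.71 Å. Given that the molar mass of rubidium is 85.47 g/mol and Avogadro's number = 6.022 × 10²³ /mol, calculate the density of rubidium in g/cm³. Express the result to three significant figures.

1.52 g/cm³

A BCC unit cell contains Z = 2 atoms.
Cell volume: a³ = (5.71 Å)³ = (5.710 × 10^-8 cm)³ = 1.862 × 10^-22 cm³.
ρ = Z·M/(N_A·a³) = 2 × 85.47 / (6.022 × 10²³ × 1.862 × 10^-22) = 1.525 g/cm³.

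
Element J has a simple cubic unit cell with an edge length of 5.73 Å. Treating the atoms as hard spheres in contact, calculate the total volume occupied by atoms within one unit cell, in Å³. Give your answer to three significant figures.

98.5 Å³

In a simple cubic lattice atoms touch along the cell edge, so a = 2r, so r = 0.5000a = 2.865 Å.
V_atoms = Z × (4/3)πr³ = 1 × (4/3)π × (2.865)³ = 98.5 Å³.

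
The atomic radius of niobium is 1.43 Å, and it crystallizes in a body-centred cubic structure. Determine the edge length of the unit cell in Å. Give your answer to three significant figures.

3.30 Å

In a BCC lattice, atoms touch along the body diagonal, so √3·a = 4r.
a = 4r/√3 = 4 × 1.43 / 1.7321 = 3.30 Å.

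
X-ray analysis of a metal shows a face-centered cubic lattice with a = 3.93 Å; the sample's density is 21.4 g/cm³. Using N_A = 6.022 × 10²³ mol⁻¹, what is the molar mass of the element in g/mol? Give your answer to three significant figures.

196 g/mol

An FCC cell has Z = 4 atoms; a = 3.930 × 10^-8 cm.
M = ρ·N_A·a³/Z = 21.4 × 6.022 × 10²³ × 6.070 × 10^-23 / 4 = 196 g/mol.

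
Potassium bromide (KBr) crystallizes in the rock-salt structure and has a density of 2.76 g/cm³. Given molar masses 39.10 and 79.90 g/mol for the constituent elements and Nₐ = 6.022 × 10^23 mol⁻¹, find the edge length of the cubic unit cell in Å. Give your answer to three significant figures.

M(KBr) = 119.0 g/mol; Z = 4 formula units per cell.
a³ = Z·M/(N_A·ρ) = 4 × 119.0 / (6.022 × 10²³ × 2.76) = 2.864 × 10^-22 cm³, so a = 6.592 × 10^-8 cm = 6.59 Å.

6.59 Å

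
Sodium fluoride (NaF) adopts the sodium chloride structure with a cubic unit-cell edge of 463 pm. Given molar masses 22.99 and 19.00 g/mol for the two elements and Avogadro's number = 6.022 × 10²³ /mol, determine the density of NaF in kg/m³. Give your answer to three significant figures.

2810 kg/m³

The sodium chloride structure contains Z = 4 formula units per cell; M(NaF) = 22.99 + 19.00 = 41.99 g/mol.
a³ = (4.630 × 10^-8 cm)³ = 9.925 × 10^-23 cm³.
ρ = 4 × 41.99 / (6.022 × 10²³ × 9.925 × 10^-23) = 2.810 g/cm³ = 2810 kg/m³.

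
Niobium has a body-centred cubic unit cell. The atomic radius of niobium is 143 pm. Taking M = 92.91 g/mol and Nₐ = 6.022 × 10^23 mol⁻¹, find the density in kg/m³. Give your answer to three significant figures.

8570 kg/m³

In a BCC lattice, atoms touch along the body diagonal, so √3·a = 4r, giving a = 330.2 pm = 3.302 × 10^-8 cm.
With Z = 2, ρ = Z·M/(N_A·a³) = 2 × 92.91 / (6.022 × 10²³ × 3.602 × 10^-23) = 8.567 g/cm³ = 8570 kg/m³.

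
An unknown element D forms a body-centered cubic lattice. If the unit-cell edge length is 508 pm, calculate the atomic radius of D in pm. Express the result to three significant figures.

220 pm

In a BCC lattice, atoms touch along the body diagonal, so √3·a = 4r.
r = √3·a/4 = 1.7321 × 508 / 4 = 220 pm.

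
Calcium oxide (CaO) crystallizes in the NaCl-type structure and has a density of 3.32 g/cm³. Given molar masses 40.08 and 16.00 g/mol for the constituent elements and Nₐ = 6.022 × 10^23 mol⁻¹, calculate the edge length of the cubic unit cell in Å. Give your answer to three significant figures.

M(CaO) = 56.08 g/mol; Z = 4 formula units per cell.
a³ = Z·M/(N_A·ρ) = 4 × 56.08 / (6.022 × 10²³ × 3.32) = 1.122 × 10^-22 cm³, so a = 4.823 × 10^-8 cm = 4.82 Å.

4.82 Å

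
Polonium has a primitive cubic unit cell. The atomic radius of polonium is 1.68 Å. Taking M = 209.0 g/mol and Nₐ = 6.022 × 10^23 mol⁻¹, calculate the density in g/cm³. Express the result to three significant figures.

9.15 g/cm³

In a simple cubic lattice, atoms touch along the cell edge, so a = 2r, giving a = 3.360 Å = 3.360 × 10^-8 cm.
With Z = 1, ρ = Z·M/(N_A·a³) = 1 × 209.0 / (6.022 × 10²³ × 3.793 × 10^-23) = 9.149 g/cm³.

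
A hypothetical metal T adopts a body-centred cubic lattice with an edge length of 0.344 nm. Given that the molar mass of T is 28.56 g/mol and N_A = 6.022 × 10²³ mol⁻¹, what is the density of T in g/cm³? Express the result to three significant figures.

A BCC unit cell contains Z = 2 atoms.
Cell volume: a³ = (0.344 nm)³ = (3.440 × 10^-8 cm)³ = 4.071 × 10^-23 cm³.
ρ = Z·M/(N_A·a³) = 2 × 28.56 / (6.022 × 10²³ × 4.071 × 10^-23) = 2.330 g/cm³.

2.33 g/cm³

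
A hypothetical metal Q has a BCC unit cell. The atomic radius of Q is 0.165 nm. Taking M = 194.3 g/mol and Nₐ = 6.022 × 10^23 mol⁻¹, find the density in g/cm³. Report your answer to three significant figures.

11.7 g/cm³

In a BCC lattice, atoms touch along the body diagonal, so √3·a = 4r, giving a = 0.3811 nm = 3.811 × 10^-8 cm.
With Z = 2, ρ = Z·M/(N_A·a³) = 2 × 194.3 / (6.022 × 10²³ × 5.533 × 10^-23) = 11.66 g/cm³.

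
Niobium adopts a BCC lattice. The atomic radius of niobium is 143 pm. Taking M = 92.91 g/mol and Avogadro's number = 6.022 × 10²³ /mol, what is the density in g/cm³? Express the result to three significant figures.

In a BCC lattice, atoms touch along the body diagonal, so √3·a = 4r, giving a = 330.2 pm = 3.302 × 10^-8 cm.
With Z = 2, ρ = Z·M/(N_A·a³) = 2 × 92.91 / (6.022 × 10²³ × 3.602 × 10^-23) = 8.567 g/cm³.

8.57 g/cm³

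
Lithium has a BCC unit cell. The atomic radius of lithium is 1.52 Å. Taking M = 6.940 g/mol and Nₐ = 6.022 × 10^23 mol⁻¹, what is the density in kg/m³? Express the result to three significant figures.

533 kg/m³

In a BCC lattice, atoms touch along the body diagonal, so √3·a = 4r, giving a = 3.510 Å = 3.510 × 10^-8 cm.
With Z = 2, ρ = Z·M/(N_A·a³) = 2 × 6.940 / (6.022 × 10²³ × 4.325 × 10^-23) = 0.5329 g/cm³ = 533 kg/m³.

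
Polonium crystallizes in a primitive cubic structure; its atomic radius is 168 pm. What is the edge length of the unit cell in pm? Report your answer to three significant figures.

336 pm

In a simple cubic lattice, atoms touch along the cell edge, so a = 2r.
a = 2r = 2 × 168 = 336 pm.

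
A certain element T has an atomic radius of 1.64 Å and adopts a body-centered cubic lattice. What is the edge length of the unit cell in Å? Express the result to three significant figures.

In a BCC lattice, atoms touch along the body diagonal, so √3·a = 4r.
a = 4r/√3 = 4 × 1.64 / 1.7321 = 3.79 Å.

3.79 Å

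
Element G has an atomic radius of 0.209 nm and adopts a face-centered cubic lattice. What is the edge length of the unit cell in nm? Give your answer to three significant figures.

In an FCC lattice, atoms touch along the face diagonal, so √2·a = 4r.
a = 4r/√2 = 4 × 0.209 / 1.4142 = 0.591 nm.

0.591 nm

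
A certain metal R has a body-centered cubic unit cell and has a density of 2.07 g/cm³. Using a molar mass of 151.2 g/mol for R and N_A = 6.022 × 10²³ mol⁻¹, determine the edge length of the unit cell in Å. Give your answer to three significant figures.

With Z = 2 atoms per BCC cell, a³ = Z·M/(N_A·ρ) = 2 × 151.2 / (6.022 × 10²³ × 2.070 g/cm³) = 2.426 × 10^-22 cm³.
a = (2.426 × 10^-22)^(1/3) = 6.237 × 10^-8 cm = 6.24 Å.

6.24 Å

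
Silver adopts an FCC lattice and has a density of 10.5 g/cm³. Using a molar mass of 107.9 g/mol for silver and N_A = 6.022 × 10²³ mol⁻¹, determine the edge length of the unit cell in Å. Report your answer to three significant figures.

With Z = 4 atoms per FCC cell, a³ = Z·M/(N_A·ρ) = 4 × 107.9 / (6.022 × 10²³ × 10.50 g/cm³) = 6.826 × 10^-23 cm³.
a = (6.826 × 10^-23)^(1/3) = 4.087 × 10^-8 cm = 4.09 Å.

4.09 Å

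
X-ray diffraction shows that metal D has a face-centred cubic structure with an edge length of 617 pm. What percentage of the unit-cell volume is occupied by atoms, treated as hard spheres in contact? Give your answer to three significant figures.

74.0%

In an FCC lattice atoms touch along the face diagonal, so √2·a = 4r, so r = 0.3536a = 218.1 pm.
Packing fraction = Z·(4/3)πr³ / a³ = 4 × (4/3)π × (218.1)³ / (617)³ = 0.7405 = 74.0%.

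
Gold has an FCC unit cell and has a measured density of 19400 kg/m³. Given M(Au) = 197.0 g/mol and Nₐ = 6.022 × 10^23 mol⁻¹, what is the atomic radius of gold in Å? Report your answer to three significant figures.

1.44 Å

For an FCC cell (Z = 4), a³ = Z·M/(N_A·ρ) = 4 × 197.0 / (6.022 × 10²³ × 19.40) = 6.745 × 10^-23 cm³, so a = 4.071 × 10^-8 cm = 4.071 Å.
Atoms touch along the face diagonal, so √2·a = 4r, so r = 0.3536 × a = 1.44 Å.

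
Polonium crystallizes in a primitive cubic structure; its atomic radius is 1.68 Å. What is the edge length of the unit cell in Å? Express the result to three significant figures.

In a simple cubic lattice, atoms touch along the cell edge, so a = 2r.
a = 2r = 2 × 1.68 = 3.36 Å.

3.36 Å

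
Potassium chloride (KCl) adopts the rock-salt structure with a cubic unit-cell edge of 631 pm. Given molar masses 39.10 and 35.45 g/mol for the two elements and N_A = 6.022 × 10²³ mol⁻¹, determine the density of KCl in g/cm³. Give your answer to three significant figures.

1.97 g/cm³

The rock-salt structure contains Z = 4 formula units per cell; M(KCl) = 39.10 + 35.45 = 74.55 g/mol.
a³ = (6.310 × 10^-8 cm)³ = 2.512 × 10^-22 cm³.
ρ = 4 × 74.55 / (6.022 × 10²³ × 2.512 × 10^-22) = 1.971 g/cm³.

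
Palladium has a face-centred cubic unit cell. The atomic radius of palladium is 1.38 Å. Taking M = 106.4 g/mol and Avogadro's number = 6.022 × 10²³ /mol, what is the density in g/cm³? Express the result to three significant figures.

In an FCC lattice, atoms touch along the face diagonal, so √2·a = 4r, giving a = 3.903 Å = 3.903 × 10^-8 cm.
With Z = 4, ρ = Z·M/(N_A·a³) = 4 × 106.4 / (6.022 × 10²³ × 5.947 × 10^-23) = 11.88 g/cm³.

11.9 g/cm³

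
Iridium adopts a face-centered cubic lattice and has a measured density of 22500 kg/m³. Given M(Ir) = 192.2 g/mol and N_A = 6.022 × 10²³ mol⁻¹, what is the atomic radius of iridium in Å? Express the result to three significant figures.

For an FCC cell (Z = 4), a³ = Z·M/(N_A·ρ) = 4 × 192.2 / (6.022 × 10²³ × 22.50) = 5.674 × 10^-23 cm³, so a = 3.843 × 10^-8 cm = 3.843 Å.
Atoms touch along the face diagonal, so √2·a = 4r, so r = 0.3536 × a = 1.36 Å.

1.36 Å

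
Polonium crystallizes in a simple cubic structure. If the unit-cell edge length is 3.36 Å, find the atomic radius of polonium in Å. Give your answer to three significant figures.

In a simple cubic lattice, atoms touch along the cell edge, so a = 2r.
r = a/2 = 3.36/2 = 1.68 Å.

1.68 Å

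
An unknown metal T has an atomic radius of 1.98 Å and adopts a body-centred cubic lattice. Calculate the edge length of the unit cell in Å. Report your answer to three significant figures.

4.57 Å

In a BCC lattice, atoms touch along the body diagonal, so √3·a = 4r.
a = 4r/√3 = 4 × 1.98 / 1.7321 = 4.57 Å.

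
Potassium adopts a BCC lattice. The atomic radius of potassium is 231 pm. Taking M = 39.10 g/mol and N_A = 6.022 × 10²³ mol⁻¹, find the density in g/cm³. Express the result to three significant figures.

In a BCC lattice, atoms touch along the body diagonal, so √3·a = 4r, giving a = 533.5 pm = 5.335 × 10^-8 cm.
With Z = 2, ρ = Z·M/(N_A·a³) = 2 × 39.10 / (6.022 × 10²³ × 1.518 × 10^-22) = 0.8553 g/cm³.

0.855 g/cm³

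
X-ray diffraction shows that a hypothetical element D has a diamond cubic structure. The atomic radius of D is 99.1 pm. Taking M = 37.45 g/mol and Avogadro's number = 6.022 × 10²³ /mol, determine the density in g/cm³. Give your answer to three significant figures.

5.19 g/cm³

In a diamond cubic lattice, nearest neighbors lie along the body diagonal with √3·a = 8r, giving a = 457.7 pm = 4.577 × 10^-8 cm.
With Z = 8, ρ = Z·M/(N_A·a³) = 8 × 37.45 / (6.022 × 10²³ × 9.590 × 10^-23) = 5.188 g/cm³.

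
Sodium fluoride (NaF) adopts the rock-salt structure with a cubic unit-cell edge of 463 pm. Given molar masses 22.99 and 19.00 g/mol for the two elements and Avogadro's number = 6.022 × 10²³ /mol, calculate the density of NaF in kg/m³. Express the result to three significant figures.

2810 kg/m³

The rock-salt structure contains Z = 4 formula units per cell; M(NaF) = 22.99 + 19.00 = 41.99 g/mol.
a³ = (4.630 × 10^-8 cm)³ = 9.925 × 10^-23 cm³.
ρ = 4 × 41.99 / (6.022 × 10²³ × 9.925 × 10^-23) = 2.810 g/cm³ = 2810 kg/m³.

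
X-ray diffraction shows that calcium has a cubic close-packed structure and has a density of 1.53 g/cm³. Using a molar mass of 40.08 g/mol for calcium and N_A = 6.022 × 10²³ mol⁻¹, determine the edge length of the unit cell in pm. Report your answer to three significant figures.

558 pm

With Z = 4 atoms per FCC cell, a³ = Z·M/(N_A·ρ) = 4 × 40.08 / (6.022 × 10²³ × 1.530 g/cm³) = 1.740 × 10^-22 cm³.
a = (1.740 × 10^-22)^(1/3) = 5.583 × 10^-8 cm = 558 pm.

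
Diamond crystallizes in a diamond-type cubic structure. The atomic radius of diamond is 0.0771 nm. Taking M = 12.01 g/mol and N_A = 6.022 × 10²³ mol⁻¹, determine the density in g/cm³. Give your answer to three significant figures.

3.53 g/cm³

In a diamond cubic lattice, nearest neighbors lie along the body diagonal with √3·a = 8r, giving a = 0.3561 nm = 3.561 × 10^-8 cm.
With Z = 8, ρ = Z·M/(N_A·a³) = 8 × 12.01 / (6.022 × 10²³ × 4.516 × 10^-23) = 3.533 g/cm³.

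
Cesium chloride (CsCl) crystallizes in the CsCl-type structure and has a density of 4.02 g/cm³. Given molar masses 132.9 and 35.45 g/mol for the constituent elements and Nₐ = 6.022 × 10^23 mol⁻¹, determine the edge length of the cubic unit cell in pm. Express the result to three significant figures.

M(CsCl) = 168.35 g/mol; Z = 1 formula unit per cell.
a³ = Z·M/(N_A·ρ) = 1 × 168.35 / (6.022 × 10²³ × 4.02) = 6.954 × 10^-23 cm³, so a = 4.112 × 10^-8 cm = 411 pm.

411 pm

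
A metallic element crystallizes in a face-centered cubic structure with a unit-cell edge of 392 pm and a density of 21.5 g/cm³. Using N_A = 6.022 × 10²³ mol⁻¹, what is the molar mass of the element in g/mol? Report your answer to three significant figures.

195 g/mol

An FCC cell has Z = 4 atoms; a = 3.920 × 10^-8 cm.
M = ρ·N_A·a³/Z = 21.5 × 6.022 × 10²³ × 6.024 × 10^-23 / 4 = 195 g/mol.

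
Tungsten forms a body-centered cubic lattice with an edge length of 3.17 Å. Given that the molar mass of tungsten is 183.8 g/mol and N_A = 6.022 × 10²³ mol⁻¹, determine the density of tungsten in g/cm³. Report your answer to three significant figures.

A BCC unit cell contains Z = 2 atoms.
Cell volume: a³ = (3.17 Å)³ = (3.170 × 10^-8 cm)³ = 3.186 × 10^-23 cm³.
ρ = Z·M/(N_A·a³) = 2 × 183.8 / (6.022 × 10²³ × 3.186 × 10^-23) = 19.16 g/cm³.

19.2 g/cm³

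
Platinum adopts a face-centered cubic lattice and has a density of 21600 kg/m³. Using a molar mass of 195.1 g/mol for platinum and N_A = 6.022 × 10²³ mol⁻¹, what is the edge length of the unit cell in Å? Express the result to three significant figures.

With Z = 4 atoms per FCC cell, a³ = Z·M/(N_A·ρ) = 4 × 195.1 / (6.022 × 10²³ × 21.60 g/cm³) = 6.000 × 10^-23 cm³.
a = (6.000 × 10^-23)^(1/3) = 3.915 × 10^-8 cm = 3.91 Å.

3.91 Å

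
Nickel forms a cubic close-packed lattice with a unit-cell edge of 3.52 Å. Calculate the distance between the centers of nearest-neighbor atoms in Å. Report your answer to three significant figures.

In an FCC structure, atoms touch along the face diagonal, so √2·a = 4r; the nearest-neighbor distance equals 2r = 0.7071·a.
d = 0.7071 × 3.52 = 2.49 Å.

2.49 Å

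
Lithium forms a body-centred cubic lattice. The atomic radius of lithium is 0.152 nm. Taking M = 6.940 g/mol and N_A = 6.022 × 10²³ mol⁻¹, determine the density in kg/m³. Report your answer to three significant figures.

In a BCC lattice, atoms touch along the body diagonal, so √3·a = 4r, giving a = 0.3510 nm = 3.510 × 10^-8 cm.
With Z = 2, ρ = Z·M/(N_A·a³) = 2 × 6.940 / (6.022 × 10²³ × 4.325 × 10^-23) = 0.5329 g/cm³ = 533 kg/m³.

533 kg/m³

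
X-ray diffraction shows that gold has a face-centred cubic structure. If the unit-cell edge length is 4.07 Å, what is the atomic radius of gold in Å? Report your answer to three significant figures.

1.44 Å

In an FCC lattice, atoms touch along the face diagonal, so √2·a = 4r.
r = √2·a/4 = 1.4142 × 4.07 / 4 = 1.44 Å.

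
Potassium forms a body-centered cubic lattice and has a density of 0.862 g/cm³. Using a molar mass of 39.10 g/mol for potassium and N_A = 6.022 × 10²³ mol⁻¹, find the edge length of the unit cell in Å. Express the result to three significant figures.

5.32 Å

With Z = 2 atoms per BCC cell, a³ = Z·M/(N_A·ρ) = 2 × 39.10 / (6.022 × 10²³ × 0.8620 g/cm³) = 1.506 × 10^-22 cm³.
a = (1.506 × 10^-22)^(1/3) = 5.321 × 10^-8 cm = 5.32 Å.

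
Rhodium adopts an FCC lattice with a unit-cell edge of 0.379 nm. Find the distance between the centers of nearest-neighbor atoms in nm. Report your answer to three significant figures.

0.268 nm

In an FCC structure, atoms touch along the face diagonal, so √2·a = 4r; the nearest-neighbor distance equals 2r = 0.7071·a.
d = 0.7071 × 0.379 = 0.268 nm.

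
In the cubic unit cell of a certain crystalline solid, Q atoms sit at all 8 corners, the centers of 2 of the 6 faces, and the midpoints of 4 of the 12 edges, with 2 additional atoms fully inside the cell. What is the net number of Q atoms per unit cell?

5

Corner atoms are shared by 8 cells (1/8 each), face atoms by 2 (1/2 each), edge atoms by 4 (1/4 each), interior atoms are unshared.
Net atoms = 8 × 1/8 + 2 × 1/2 + 4 × 1/4 + 2 = 1 + 1 + 1 + 2 = 5.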